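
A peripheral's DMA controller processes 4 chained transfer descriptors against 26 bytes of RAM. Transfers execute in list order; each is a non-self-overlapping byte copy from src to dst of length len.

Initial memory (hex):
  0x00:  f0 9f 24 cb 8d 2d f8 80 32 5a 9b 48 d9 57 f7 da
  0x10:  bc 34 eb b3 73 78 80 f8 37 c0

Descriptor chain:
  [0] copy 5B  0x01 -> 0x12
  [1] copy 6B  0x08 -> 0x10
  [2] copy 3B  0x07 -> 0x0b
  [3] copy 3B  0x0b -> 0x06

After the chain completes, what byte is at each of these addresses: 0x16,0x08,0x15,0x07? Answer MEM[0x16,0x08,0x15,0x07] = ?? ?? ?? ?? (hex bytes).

MEM[0x16,0x08,0x15,0x07] = 2d 5a 57 32

#0 dst[0x12+5] := {0x9f,0x24,0xcb,0x8d,0x2d}
#1 dst[0x10+6] := {0x32,0x5a,0x9b,0x48,0xd9,0x57}
#2 dst[0x0b+3] := {0x80,0x32,0x5a}
#3 dst[0x06+3] := {0x80,0x32,0x5a}
query mem[0x16]=0x2d, mem[0x08]=0x5a, mem[0x15]=0x57, mem[0x07]=0x32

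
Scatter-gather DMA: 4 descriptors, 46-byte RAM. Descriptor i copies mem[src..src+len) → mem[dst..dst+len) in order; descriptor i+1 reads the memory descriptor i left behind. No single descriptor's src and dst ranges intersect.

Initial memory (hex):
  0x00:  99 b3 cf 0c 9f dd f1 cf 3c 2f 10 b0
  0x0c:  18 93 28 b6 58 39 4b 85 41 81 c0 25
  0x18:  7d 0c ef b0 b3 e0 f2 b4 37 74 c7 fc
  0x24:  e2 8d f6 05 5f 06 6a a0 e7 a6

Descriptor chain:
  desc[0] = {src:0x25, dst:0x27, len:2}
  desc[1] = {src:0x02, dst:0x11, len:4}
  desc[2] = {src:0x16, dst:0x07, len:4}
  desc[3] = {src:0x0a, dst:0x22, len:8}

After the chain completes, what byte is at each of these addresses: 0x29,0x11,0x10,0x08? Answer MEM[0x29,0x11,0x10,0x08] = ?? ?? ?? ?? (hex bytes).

MEM[0x29,0x11,0x10,0x08] = cf cf 58 25

[0] 0x25->0x27 len=2 : 8d f6
[1] 0x02->0x11 len=4 : cf 0c 9f dd
[2] 0x16->0x07 len=4 : c0 25 7d 0c
[3] 0x0a->0x22 len=8 : 0c b0 18 93 28 b6 58 cf
query mem[0x29]=0xcf, mem[0x11]=0xcf, mem[0x10]=0x58, mem[0x08]=0x25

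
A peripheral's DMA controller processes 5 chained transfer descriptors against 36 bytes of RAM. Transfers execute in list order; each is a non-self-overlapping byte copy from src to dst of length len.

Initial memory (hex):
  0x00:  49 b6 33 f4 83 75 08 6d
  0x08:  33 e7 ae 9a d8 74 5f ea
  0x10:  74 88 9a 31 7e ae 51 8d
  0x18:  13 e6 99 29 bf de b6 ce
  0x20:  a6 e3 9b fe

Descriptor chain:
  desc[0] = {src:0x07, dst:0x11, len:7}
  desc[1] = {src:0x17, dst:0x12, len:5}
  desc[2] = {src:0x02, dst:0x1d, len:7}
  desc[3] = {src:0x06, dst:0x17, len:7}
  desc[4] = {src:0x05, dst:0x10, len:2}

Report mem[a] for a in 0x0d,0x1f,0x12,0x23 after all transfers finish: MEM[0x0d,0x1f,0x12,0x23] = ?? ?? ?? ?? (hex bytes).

D0: mem[0x11..0x17] <- [6d 33 e7 ae 9a d8 74]
D1: mem[0x12..0x16] <- [74 13 e6 99 29]
D2: mem[0x1d..0x23] <- [33 f4 83 75 08 6d 33]
D3: mem[0x17..0x1d] <- [08 6d 33 e7 ae 9a d8]
D4: mem[0x10..0x11] <- [75 08]
query mem[0x0d]=0x74, mem[0x1f]=0x83, mem[0x12]=0x74, mem[0x23]=0x33

MEM[0x0d,0x1f,0x12,0x23] = 74 83 74 33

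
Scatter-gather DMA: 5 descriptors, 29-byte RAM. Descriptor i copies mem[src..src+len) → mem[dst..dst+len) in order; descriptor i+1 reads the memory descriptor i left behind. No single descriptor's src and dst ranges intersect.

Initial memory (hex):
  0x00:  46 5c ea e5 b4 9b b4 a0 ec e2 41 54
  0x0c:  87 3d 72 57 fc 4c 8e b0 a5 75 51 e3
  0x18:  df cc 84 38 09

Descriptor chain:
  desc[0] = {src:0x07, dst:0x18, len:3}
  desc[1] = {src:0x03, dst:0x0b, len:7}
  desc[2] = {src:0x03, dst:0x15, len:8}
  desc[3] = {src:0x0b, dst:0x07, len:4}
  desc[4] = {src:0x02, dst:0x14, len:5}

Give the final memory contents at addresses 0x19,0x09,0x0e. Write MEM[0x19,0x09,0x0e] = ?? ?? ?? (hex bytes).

MEM[0x19,0x09,0x0e] = a0 9b b4

[0] 0x07->0x18 len=3 : a0 ec e2
[1] 0x03->0x0b len=7 : e5 b4 9b b4 a0 ec e2
[2] 0x03->0x15 len=8 : e5 b4 9b b4 a0 ec e2 41
[3] 0x0b->0x07 len=4 : e5 b4 9b b4
[4] 0x02->0x14 len=5 : ea e5 b4 9b b4
query mem[0x19]=0xa0, mem[0x09]=0x9b, mem[0x0e]=0xb4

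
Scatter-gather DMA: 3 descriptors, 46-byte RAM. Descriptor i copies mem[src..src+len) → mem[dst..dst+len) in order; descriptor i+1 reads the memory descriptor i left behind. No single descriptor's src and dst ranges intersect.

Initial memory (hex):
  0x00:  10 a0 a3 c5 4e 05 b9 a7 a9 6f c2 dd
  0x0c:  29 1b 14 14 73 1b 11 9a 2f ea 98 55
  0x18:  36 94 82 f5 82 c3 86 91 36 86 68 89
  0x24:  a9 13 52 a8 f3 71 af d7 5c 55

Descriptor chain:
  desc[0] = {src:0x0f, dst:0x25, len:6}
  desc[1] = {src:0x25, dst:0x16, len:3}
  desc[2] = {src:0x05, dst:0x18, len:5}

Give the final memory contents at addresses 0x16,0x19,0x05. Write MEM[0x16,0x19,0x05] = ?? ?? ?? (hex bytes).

MEM[0x16,0x19,0x05] = 14 b9 05

[0] 0x0f->0x25 len=6 : 14 73 1b 11 9a 2f
[1] 0x25->0x16 len=3 : 14 73 1b
[2] 0x05->0x18 len=5 : 05 b9 a7 a9 6f
query mem[0x16]=0x14, mem[0x19]=0xb9, mem[0x05]=0x05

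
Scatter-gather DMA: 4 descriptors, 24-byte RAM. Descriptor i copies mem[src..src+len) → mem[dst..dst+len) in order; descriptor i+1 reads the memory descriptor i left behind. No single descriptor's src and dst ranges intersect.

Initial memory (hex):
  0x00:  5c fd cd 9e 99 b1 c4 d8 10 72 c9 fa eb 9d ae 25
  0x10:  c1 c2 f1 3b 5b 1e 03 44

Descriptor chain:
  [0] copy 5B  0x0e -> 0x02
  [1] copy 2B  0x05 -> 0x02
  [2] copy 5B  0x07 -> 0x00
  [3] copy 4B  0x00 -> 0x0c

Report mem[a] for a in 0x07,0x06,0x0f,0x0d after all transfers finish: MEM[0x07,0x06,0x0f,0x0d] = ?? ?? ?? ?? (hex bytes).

D0: mem[0x02..0x06] <- [ae 25 c1 c2 f1]
D1: mem[0x02..0x03] <- [c2 f1]
D2: mem[0x00..0x04] <- [d8 10 72 c9 fa]
D3: mem[0x0c..0x0f] <- [d8 10 72 c9]
query mem[0x07]=0xd8, mem[0x06]=0xf1, mem[0x0f]=0xc9, mem[0x0d]=0x10

MEM[0x07,0x06,0x0f,0x0d] = d8 f1 c9 10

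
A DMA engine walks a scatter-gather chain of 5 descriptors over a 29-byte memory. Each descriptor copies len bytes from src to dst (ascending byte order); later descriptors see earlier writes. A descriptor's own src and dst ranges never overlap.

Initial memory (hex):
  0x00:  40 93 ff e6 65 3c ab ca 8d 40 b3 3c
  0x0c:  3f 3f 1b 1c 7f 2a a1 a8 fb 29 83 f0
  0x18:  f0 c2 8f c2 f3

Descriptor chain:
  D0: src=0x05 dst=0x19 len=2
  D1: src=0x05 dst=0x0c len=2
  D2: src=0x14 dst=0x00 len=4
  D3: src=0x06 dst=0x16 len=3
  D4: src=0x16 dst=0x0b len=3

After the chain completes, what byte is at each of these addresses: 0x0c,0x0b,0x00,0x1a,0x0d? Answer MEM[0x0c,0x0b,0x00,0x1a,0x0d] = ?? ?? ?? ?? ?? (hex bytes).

  after D0: wrote 2B at 0x19 = 3cab
  after D1: wrote 2B at 0x0c = 3cab
  after D2: wrote 4B at 0x00 = fb2983f0
  after D3: wrote 3B at 0x16 = abca8d
  after D4: wrote 3B at 0x0b = abca8d
query mem[0x0c]=0xca, mem[0x0b]=0xab, mem[0x00]=0xfb, mem[0x1a]=0xab, mem[0x0d]=0x8d

MEM[0x0c,0x0b,0x00,0x1a,0x0d] = ca ab fb ab 8d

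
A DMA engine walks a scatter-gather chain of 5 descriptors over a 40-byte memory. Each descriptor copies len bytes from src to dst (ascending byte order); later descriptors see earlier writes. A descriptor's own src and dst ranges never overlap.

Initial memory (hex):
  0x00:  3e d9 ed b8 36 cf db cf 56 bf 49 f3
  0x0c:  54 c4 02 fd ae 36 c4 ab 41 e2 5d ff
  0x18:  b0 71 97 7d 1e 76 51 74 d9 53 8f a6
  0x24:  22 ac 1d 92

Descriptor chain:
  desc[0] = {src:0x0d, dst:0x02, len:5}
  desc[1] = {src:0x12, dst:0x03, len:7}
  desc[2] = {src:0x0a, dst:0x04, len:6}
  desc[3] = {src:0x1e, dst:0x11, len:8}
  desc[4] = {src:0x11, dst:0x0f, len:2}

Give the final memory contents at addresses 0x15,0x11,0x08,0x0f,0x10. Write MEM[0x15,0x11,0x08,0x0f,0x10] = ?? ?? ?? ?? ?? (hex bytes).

[0] 0x0d->0x02 len=5 : c4 02 fd ae 36
[1] 0x12->0x03 len=7 : c4 ab 41 e2 5d ff b0
[2] 0x0a->0x04 len=6 : 49 f3 54 c4 02 fd
[3] 0x1e->0x11 len=8 : 51 74 d9 53 8f a6 22 ac
[4] 0x11->0x0f len=2 : 51 74
query mem[0x15]=0x8f, mem[0x11]=0x51, mem[0x08]=0x02, mem[0x0f]=0x51, mem[0x10]=0x74

MEM[0x15,0x11,0x08,0x0f,0x10] = 8f 51 02 51 74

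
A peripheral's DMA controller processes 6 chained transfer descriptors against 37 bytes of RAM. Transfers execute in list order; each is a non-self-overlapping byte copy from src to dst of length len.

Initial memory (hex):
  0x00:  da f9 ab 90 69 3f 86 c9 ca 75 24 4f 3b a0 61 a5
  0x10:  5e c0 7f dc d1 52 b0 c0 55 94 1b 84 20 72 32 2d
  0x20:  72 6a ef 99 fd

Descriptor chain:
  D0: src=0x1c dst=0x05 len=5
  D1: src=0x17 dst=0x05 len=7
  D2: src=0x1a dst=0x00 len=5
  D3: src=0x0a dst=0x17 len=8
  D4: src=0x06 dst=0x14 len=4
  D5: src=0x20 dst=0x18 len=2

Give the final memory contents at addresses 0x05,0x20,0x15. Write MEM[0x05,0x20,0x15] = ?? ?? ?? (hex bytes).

MEM[0x05,0x20,0x15] = c0 72 94

[0] 0x1c->0x05 len=5 : 20 72 32 2d 72
[1] 0x17->0x05 len=7 : c0 55 94 1b 84 20 72
[2] 0x1a->0x00 len=5 : 1b 84 20 72 32
[3] 0x0a->0x17 len=8 : 20 72 3b a0 61 a5 5e c0
[4] 0x06->0x14 len=4 : 55 94 1b 84
[5] 0x20->0x18 len=2 : 72 6a
query mem[0x05]=0xc0, mem[0x20]=0x72, mem[0x15]=0x94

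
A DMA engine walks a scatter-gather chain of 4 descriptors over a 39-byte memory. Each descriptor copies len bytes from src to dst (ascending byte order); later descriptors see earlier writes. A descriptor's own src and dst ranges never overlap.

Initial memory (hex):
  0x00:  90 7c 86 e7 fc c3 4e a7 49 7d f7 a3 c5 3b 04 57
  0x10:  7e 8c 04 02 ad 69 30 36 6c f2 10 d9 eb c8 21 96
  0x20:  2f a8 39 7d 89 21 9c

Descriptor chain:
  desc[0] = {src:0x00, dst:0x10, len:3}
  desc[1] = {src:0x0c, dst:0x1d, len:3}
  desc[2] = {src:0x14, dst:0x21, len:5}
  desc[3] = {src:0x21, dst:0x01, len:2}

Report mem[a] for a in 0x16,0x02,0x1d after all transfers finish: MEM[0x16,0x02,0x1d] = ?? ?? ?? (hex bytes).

D0: mem[0x10..0x12] <- [90 7c 86]
D1: mem[0x1d..0x1f] <- [c5 3b 04]
D2: mem[0x21..0x25] <- [ad 69 30 36 6c]
D3: mem[0x01..0x02] <- [ad 69]
query mem[0x16]=0x30, mem[0x02]=0x69, mem[0x1d]=0xc5

MEM[0x16,0x02,0x1d] = 30 69 c5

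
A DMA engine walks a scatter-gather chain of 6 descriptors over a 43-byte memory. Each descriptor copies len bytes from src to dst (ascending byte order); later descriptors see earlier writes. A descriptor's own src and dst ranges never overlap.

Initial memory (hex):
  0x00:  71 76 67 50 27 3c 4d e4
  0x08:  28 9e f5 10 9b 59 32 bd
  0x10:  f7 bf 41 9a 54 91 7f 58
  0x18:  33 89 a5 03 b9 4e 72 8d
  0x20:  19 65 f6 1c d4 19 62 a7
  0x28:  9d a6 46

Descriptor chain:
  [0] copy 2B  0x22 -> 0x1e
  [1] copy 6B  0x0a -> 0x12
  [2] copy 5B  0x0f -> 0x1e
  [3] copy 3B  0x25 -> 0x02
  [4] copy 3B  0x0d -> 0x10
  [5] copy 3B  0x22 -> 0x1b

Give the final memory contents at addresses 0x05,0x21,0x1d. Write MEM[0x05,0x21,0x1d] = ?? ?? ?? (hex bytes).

MEM[0x05,0x21,0x1d] = 3c f5 d4

[0] 0x22->0x1e len=2 : f6 1c
[1] 0x0a->0x12 len=6 : f5 10 9b 59 32 bd
[2] 0x0f->0x1e len=5 : bd f7 bf f5 10
[3] 0x25->0x02 len=3 : 19 62 a7
[4] 0x0d->0x10 len=3 : 59 32 bd
[5] 0x22->0x1b len=3 : 10 1c d4
query mem[0x05]=0x3c, mem[0x21]=0xf5, mem[0x1d]=0xd4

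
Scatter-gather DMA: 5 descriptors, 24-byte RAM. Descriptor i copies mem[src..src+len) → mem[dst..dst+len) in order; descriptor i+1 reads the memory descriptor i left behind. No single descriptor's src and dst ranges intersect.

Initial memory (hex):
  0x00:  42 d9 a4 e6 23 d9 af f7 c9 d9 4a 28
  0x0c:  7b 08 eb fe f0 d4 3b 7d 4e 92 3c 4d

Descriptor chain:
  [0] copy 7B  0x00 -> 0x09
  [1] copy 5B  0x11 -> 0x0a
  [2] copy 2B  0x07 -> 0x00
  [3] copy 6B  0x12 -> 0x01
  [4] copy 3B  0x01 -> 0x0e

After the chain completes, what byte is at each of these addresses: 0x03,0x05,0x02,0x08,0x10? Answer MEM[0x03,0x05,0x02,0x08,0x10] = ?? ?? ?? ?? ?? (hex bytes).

#0 dst[0x09+7] := {0x42,0xd9,0xa4,0xe6,0x23,0xd9,0xaf}
#1 dst[0x0a+5] := {0xd4,0x3b,0x7d,0x4e,0x92}
#2 dst[0x00+2] := {0xf7,0xc9}
#3 dst[0x01+6] := {0x3b,0x7d,0x4e,0x92,0x3c,0x4d}
#4 dst[0x0e+3] := {0x3b,0x7d,0x4e}
query mem[0x03]=0x4e, mem[0x05]=0x3c, mem[0x02]=0x7d, mem[0x08]=0xc9, mem[0x10]=0x4e

MEM[0x03,0x05,0x02,0x08,0x10] = 4e 3c 7d c9 4e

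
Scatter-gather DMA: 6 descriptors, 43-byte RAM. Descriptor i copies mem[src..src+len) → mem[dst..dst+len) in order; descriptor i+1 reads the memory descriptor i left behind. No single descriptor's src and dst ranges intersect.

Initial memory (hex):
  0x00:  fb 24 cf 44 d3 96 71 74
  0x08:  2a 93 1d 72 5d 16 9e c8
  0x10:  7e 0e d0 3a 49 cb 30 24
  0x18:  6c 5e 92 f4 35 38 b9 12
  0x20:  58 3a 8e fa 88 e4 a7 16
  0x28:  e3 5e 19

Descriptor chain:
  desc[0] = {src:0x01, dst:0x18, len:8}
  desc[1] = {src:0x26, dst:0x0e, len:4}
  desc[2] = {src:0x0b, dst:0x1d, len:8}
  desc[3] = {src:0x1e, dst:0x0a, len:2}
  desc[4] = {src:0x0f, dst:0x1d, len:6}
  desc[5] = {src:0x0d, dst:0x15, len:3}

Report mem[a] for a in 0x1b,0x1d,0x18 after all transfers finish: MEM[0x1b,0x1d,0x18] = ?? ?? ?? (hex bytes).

#0 dst[0x18+8] := {0x24,0xcf,0x44,0xd3,0x96,0x71,0x74,0x2a}
#1 dst[0x0e+4] := {0xa7,0x16,0xe3,0x5e}
#2 dst[0x1d+8] := {0x72,0x5d,0x16,0xa7,0x16,0xe3,0x5e,0xd0}
#3 dst[0x0a+2] := {0x5d,0x16}
#4 dst[0x1d+6] := {0x16,0xe3,0x5e,0xd0,0x3a,0x49}
#5 dst[0x15+3] := {0x16,0xa7,0x16}
query mem[0x1b]=0xd3, mem[0x1d]=0x16, mem[0x18]=0x24

MEM[0x1b,0x1d,0x18] = d3 16 24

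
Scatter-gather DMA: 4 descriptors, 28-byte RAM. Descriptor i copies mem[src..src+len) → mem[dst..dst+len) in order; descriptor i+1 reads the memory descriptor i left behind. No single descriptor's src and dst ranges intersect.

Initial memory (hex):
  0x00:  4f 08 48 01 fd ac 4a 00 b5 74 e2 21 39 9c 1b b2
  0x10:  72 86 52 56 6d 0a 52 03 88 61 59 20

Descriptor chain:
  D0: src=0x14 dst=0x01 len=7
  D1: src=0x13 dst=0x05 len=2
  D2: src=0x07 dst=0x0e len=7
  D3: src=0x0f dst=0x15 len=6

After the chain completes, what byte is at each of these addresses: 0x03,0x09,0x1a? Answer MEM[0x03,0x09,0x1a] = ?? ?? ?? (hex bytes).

MEM[0x03,0x09,0x1a] = 52 74 9c

#0 dst[0x01+7] := {0x6d,0x0a,0x52,0x03,0x88,0x61,0x59}
#1 dst[0x05+2] := {0x56,0x6d}
#2 dst[0x0e+7] := {0x59,0xb5,0x74,0xe2,0x21,0x39,0x9c}
#3 dst[0x15+6] := {0xb5,0x74,0xe2,0x21,0x39,0x9c}
query mem[0x03]=0x52, mem[0x09]=0x74, mem[0x1a]=0x9c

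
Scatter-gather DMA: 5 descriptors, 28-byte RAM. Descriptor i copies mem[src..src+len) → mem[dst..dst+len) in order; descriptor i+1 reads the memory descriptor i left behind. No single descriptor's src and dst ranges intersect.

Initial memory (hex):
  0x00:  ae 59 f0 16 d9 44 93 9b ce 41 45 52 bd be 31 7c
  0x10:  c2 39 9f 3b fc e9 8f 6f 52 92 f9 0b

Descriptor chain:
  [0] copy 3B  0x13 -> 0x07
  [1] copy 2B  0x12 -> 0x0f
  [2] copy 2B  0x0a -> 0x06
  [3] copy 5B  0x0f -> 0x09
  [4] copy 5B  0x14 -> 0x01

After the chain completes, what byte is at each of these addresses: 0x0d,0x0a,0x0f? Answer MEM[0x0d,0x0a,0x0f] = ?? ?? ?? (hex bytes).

MEM[0x0d,0x0a,0x0f] = 3b 3b 9f

D0: mem[0x07..0x09] <- [3b fc e9]
D1: mem[0x0f..0x10] <- [9f 3b]
D2: mem[0x06..0x07] <- [45 52]
D3: mem[0x09..0x0d] <- [9f 3b 39 9f 3b]
D4: mem[0x01..0x05] <- [fc e9 8f 6f 52]
query mem[0x0d]=0x3b, mem[0x0a]=0x3b, mem[0x0f]=0x9f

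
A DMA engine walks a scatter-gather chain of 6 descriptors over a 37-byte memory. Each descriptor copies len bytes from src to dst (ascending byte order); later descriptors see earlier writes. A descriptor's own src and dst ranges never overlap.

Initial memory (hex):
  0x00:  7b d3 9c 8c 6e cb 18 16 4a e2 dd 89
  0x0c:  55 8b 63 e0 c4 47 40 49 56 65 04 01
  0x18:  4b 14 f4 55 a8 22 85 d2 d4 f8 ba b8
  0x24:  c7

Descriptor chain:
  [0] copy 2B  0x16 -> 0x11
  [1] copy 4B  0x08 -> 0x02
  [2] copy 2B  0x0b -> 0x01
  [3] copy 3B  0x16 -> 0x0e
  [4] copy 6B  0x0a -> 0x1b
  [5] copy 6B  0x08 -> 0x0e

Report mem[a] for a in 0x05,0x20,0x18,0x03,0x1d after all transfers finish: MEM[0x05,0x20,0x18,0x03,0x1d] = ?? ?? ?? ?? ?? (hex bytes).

[0] 0x16->0x11 len=2 : 04 01
[1] 0x08->0x02 len=4 : 4a e2 dd 89
[2] 0x0b->0x01 len=2 : 89 55
[3] 0x16->0x0e len=3 : 04 01 4b
[4] 0x0a->0x1b len=6 : dd 89 55 8b 04 01
[5] 0x08->0x0e len=6 : 4a e2 dd 89 55 8b
query mem[0x05]=0x89, mem[0x20]=0x01, mem[0x18]=0x4b, mem[0x03]=0xe2, mem[0x1d]=0x55

MEM[0x05,0x20,0x18,0x03,0x1d] = 89 01 4b e2 55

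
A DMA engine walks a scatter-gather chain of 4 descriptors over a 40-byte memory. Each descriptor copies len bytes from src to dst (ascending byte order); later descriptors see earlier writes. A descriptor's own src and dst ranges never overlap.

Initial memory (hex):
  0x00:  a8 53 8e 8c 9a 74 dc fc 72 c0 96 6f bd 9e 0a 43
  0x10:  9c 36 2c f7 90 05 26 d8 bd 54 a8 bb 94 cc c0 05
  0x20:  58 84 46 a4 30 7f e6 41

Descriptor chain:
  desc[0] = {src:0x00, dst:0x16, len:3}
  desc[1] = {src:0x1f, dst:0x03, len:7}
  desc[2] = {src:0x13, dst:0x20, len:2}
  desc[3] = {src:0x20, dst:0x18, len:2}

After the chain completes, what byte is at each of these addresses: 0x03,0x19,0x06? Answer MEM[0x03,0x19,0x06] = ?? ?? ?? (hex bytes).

MEM[0x03,0x19,0x06] = 05 90 46

  after D0: wrote 3B at 0x16 = a8538e
  after D1: wrote 7B at 0x03 = 05588446a4307f
  after D2: wrote 2B at 0x20 = f790
  after D3: wrote 2B at 0x18 = f790
query mem[0x03]=0x05, mem[0x19]=0x90, mem[0x06]=0x46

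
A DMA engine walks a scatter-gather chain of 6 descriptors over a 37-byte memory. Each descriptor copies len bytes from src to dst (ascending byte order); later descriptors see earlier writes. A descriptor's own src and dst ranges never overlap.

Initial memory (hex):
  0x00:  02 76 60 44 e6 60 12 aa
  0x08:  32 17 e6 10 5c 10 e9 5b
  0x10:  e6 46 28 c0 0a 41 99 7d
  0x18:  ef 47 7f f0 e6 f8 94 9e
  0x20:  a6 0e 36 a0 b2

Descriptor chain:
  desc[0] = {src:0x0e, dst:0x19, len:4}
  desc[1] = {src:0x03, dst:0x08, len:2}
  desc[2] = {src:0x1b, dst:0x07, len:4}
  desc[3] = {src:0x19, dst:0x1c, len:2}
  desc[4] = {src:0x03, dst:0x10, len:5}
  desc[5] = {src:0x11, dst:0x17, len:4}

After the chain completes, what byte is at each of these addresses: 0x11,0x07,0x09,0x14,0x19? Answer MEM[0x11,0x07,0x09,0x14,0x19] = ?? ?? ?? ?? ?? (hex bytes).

MEM[0x11,0x07,0x09,0x14,0x19] = e6 e6 f8 e6 12

D0: mem[0x19..0x1c] <- [e9 5b e6 46]
D1: mem[0x08..0x09] <- [44 e6]
D2: mem[0x07..0x0a] <- [e6 46 f8 94]
D3: mem[0x1c..0x1d] <- [e9 5b]
D4: mem[0x10..0x14] <- [44 e6 60 12 e6]
D5: mem[0x17..0x1a] <- [e6 60 12 e6]
query mem[0x11]=0xe6, mem[0x07]=0xe6, mem[0x09]=0xf8, mem[0x14]=0xe6, mem[0x19]=0x12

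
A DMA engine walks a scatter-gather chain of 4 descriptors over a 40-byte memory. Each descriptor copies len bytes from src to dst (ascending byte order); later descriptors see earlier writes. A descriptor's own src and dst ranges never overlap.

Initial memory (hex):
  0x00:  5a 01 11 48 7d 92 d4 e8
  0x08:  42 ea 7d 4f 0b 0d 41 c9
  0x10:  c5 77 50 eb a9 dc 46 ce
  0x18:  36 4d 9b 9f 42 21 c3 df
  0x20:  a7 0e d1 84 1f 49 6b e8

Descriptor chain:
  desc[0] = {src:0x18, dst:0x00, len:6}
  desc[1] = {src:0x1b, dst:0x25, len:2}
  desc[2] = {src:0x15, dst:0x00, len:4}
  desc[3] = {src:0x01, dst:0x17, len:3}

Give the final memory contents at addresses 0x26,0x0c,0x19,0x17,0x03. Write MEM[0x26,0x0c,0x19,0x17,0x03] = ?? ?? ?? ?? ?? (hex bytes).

MEM[0x26,0x0c,0x19,0x17,0x03] = 42 0b 36 46 36

[0] 0x18->0x00 len=6 : 36 4d 9b 9f 42 21
[1] 0x1b->0x25 len=2 : 9f 42
[2] 0x15->0x00 len=4 : dc 46 ce 36
[3] 0x01->0x17 len=3 : 46 ce 36
query mem[0x26]=0x42, mem[0x0c]=0x0b, mem[0x19]=0x36, mem[0x17]=0x46, mem[0x03]=0x36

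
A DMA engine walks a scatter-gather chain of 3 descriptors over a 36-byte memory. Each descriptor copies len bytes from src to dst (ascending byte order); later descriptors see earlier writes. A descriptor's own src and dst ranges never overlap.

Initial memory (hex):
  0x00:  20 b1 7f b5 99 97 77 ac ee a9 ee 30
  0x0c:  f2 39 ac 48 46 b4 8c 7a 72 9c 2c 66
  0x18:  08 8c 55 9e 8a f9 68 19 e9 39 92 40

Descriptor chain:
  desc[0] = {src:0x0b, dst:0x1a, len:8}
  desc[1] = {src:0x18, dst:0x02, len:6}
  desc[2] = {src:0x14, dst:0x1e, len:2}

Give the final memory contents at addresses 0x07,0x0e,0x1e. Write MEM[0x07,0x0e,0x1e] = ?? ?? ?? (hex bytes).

  after D0: wrote 8B at 0x1a = 30f239ac4846b48c
  after D1: wrote 6B at 0x02 = 088c30f239ac
  after D2: wrote 2B at 0x1e = 729c
query mem[0x07]=0xac, mem[0x0e]=0xac, mem[0x1e]=0x72

MEM[0x07,0x0e,0x1e] = ac ac 72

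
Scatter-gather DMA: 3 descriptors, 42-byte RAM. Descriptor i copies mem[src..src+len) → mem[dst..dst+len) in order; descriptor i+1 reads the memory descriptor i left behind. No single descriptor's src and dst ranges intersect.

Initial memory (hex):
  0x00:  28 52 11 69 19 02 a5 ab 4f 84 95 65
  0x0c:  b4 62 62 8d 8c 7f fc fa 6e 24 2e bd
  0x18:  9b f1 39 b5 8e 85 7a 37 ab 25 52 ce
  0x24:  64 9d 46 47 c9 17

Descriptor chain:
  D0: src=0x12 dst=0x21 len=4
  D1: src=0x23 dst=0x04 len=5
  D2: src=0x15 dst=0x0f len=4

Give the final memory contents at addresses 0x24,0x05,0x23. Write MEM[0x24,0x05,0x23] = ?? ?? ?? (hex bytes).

MEM[0x24,0x05,0x23] = 24 24 6e

[0] 0x12->0x21 len=4 : fc fa 6e 24
[1] 0x23->0x04 len=5 : 6e 24 9d 46 47
[2] 0x15->0x0f len=4 : 24 2e bd 9b
query mem[0x24]=0x24, mem[0x05]=0x24, mem[0x23]=0x6e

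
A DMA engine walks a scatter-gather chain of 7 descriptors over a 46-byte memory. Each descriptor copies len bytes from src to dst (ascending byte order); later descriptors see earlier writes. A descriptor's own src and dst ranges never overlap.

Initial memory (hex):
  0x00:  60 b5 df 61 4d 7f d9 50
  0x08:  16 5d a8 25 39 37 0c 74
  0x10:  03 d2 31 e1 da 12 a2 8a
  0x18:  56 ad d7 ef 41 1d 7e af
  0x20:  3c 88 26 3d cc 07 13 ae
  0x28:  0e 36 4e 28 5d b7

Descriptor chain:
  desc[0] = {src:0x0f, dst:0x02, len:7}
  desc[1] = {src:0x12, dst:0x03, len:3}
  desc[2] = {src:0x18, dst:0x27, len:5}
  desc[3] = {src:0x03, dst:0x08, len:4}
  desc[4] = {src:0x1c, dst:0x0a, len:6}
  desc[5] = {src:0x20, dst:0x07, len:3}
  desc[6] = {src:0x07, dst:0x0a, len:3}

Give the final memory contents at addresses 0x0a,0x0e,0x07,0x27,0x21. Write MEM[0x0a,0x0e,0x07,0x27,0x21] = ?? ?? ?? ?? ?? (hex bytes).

[0] 0x0f->0x02 len=7 : 74 03 d2 31 e1 da 12
[1] 0x12->0x03 len=3 : 31 e1 da
[2] 0x18->0x27 len=5 : 56 ad d7 ef 41
[3] 0x03->0x08 len=4 : 31 e1 da e1
[4] 0x1c->0x0a len=6 : 41 1d 7e af 3c 88
[5] 0x20->0x07 len=3 : 3c 88 26
[6] 0x07->0x0a len=3 : 3c 88 26
query mem[0x0a]=0x3c, mem[0x0e]=0x3c, mem[0x07]=0x3c, mem[0x27]=0x56, mem[0x21]=0x88

MEM[0x0a,0x0e,0x07,0x27,0x21] = 3c 3c 3c 56 88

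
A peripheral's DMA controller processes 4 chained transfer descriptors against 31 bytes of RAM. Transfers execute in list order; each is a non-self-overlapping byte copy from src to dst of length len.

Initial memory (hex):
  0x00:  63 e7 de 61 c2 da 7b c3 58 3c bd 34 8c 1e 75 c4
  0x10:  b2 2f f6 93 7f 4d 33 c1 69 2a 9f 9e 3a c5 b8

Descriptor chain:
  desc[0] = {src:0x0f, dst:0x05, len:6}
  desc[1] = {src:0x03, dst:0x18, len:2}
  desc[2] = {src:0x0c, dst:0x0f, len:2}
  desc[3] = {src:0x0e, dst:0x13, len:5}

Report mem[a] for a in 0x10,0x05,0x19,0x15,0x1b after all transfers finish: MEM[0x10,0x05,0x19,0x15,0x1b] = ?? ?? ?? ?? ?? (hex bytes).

MEM[0x10,0x05,0x19,0x15,0x1b] = 1e c4 c2 1e 9e

D0: mem[0x05..0x0a] <- [c4 b2 2f f6 93 7f]
D1: mem[0x18..0x19] <- [61 c2]
D2: mem[0x0f..0x10] <- [8c 1e]
D3: mem[0x13..0x17] <- [75 8c 1e 2f f6]
query mem[0x10]=0x1e, mem[0x05]=0xc4, mem[0x19]=0xc2, mem[0x15]=0x1e, mem[0x1b]=0x9e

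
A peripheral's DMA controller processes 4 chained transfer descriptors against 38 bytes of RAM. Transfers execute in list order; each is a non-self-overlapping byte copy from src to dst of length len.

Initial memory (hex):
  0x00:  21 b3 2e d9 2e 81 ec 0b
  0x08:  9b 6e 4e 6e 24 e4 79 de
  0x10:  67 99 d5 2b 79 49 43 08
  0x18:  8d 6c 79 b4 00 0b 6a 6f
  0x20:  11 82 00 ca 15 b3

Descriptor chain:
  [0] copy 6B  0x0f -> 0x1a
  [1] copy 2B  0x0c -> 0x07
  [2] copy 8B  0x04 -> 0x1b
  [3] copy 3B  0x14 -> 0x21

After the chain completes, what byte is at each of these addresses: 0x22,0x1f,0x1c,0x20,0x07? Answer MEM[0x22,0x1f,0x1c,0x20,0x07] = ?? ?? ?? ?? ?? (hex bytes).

MEM[0x22,0x1f,0x1c,0x20,0x07] = 49 e4 81 6e 24

  after D0: wrote 6B at 0x1a = de6799d52b79
  after D1: wrote 2B at 0x07 = 24e4
  after D2: wrote 8B at 0x1b = 2e81ec24e46e4e6e
  after D3: wrote 3B at 0x21 = 794943
query mem[0x22]=0x49, mem[0x1f]=0xe4, mem[0x1c]=0x81, mem[0x20]=0x6e, mem[0x07]=0x24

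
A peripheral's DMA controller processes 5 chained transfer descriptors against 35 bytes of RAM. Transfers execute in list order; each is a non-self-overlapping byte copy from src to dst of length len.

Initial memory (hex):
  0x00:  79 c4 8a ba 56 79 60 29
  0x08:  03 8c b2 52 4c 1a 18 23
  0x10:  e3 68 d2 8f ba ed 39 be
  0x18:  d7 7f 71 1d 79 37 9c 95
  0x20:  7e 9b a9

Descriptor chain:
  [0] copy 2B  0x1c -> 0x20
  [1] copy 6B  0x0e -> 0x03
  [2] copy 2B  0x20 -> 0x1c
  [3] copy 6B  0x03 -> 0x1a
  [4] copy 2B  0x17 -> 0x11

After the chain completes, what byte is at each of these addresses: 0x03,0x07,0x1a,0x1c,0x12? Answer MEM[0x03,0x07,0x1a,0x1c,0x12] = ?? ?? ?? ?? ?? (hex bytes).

D0: mem[0x20..0x21] <- [79 37]
D1: mem[0x03..0x08] <- [18 23 e3 68 d2 8f]
D2: mem[0x1c..0x1d] <- [79 37]
D3: mem[0x1a..0x1f] <- [18 23 e3 68 d2 8f]
D4: mem[0x11..0x12] <- [be d7]
query mem[0x03]=0x18, mem[0x07]=0xd2, mem[0x1a]=0x18, mem[0x1c]=0xe3, mem[0x12]=0xd7

MEM[0x03,0x07,0x1a,0x1c,0x12] = 18 d2 18 e3 d7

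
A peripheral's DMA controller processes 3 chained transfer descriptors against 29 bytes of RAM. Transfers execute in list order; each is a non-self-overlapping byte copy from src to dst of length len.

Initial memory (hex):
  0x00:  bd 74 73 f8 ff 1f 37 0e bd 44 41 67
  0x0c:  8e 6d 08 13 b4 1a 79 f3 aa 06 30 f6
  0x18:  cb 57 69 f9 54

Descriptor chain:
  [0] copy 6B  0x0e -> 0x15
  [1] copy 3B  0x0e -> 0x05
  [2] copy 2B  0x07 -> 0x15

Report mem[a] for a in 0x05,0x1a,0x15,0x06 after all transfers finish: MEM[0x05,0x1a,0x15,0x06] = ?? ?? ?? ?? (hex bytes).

  after D0: wrote 6B at 0x15 = 0813b41a79f3
  after D1: wrote 3B at 0x05 = 0813b4
  after D2: wrote 2B at 0x15 = b4bd
query mem[0x05]=0x08, mem[0x1a]=0xf3, mem[0x15]=0xb4, mem[0x06]=0x13

MEM[0x05,0x1a,0x15,0x06] = 08 f3 b4 13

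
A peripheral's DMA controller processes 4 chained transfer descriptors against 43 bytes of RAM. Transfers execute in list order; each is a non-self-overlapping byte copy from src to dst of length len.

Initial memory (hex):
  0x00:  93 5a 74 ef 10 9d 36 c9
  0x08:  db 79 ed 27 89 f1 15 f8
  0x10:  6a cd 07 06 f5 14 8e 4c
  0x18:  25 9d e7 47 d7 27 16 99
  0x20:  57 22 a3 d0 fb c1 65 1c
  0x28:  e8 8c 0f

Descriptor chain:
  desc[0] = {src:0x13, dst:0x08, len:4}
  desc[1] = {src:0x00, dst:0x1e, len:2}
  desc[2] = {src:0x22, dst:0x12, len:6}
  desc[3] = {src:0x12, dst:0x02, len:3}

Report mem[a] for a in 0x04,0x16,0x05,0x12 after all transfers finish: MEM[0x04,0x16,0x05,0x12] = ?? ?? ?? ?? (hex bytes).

MEM[0x04,0x16,0x05,0x12] = fb 65 9d a3

D0: mem[0x08..0x0b] <- [06 f5 14 8e]
D1: mem[0x1e..0x1f] <- [93 5a]
D2: mem[0x12..0x17] <- [a3 d0 fb c1 65 1c]
D3: mem[0x02..0x04] <- [a3 d0 fb]
query mem[0x04]=0xfb, mem[0x16]=0x65, mem[0x05]=0x9d, mem[0x12]=0xa3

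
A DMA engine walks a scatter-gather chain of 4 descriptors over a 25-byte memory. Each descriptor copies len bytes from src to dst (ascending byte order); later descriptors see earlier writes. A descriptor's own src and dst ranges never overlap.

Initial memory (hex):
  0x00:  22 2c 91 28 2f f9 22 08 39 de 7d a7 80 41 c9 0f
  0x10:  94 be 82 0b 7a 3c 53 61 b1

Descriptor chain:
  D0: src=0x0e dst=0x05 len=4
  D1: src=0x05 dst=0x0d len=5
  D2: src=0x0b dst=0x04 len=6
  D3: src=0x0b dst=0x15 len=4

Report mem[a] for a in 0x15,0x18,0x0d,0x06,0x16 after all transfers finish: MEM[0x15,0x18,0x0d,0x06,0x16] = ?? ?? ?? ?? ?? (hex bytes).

MEM[0x15,0x18,0x0d,0x06,0x16] = a7 0f c9 c9 80

#0 dst[0x05+4] := {0xc9,0x0f,0x94,0xbe}
#1 dst[0x0d+5] := {0xc9,0x0f,0x94,0xbe,0xde}
#2 dst[0x04+6] := {0xa7,0x80,0xc9,0x0f,0x94,0xbe}
#3 dst[0x15+4] := {0xa7,0x80,0xc9,0x0f}
query mem[0x15]=0xa7, mem[0x18]=0x0f, mem[0x0d]=0xc9, mem[0x06]=0xc9, mem[0x16]=0x80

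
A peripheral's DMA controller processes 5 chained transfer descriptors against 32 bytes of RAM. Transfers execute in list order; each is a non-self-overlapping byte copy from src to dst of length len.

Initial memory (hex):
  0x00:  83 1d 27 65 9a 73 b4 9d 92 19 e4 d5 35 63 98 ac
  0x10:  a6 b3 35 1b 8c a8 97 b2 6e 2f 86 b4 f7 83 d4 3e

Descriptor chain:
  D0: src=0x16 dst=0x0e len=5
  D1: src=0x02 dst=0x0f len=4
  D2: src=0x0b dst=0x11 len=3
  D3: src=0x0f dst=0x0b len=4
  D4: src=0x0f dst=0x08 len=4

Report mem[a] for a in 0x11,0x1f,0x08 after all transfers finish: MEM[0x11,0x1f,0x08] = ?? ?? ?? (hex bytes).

MEM[0x11,0x1f,0x08] = d5 3e 27

  after D0: wrote 5B at 0x0e = 97b26e2f86
  after D1: wrote 4B at 0x0f = 27659a73
  after D2: wrote 3B at 0x11 = d53563
  after D3: wrote 4B at 0x0b = 2765d535
  after D4: wrote 4B at 0x08 = 2765d535
query mem[0x11]=0xd5, mem[0x1f]=0x3e, mem[0x08]=0x27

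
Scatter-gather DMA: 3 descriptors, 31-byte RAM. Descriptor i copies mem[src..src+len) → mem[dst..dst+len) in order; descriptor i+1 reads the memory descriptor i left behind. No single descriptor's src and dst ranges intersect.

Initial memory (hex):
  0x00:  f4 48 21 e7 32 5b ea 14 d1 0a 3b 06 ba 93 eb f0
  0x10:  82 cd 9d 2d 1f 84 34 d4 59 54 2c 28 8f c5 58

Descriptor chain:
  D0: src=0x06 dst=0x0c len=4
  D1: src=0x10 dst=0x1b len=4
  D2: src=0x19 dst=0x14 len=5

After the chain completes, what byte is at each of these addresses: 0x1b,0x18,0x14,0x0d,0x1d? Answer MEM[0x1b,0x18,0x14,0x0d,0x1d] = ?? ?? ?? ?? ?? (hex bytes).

D0: mem[0x0c..0x0f] <- [ea 14 d1 0a]
D1: mem[0x1b..0x1e] <- [82 cd 9d 2d]
D2: mem[0x14..0x18] <- [54 2c 82 cd 9d]
query mem[0x1b]=0x82, mem[0x18]=0x9d, mem[0x14]=0x54, mem[0x0d]=0x14, mem[0x1d]=0x9d

MEM[0x1b,0x18,0x14,0x0d,0x1d] = 82 9d 54 14 9d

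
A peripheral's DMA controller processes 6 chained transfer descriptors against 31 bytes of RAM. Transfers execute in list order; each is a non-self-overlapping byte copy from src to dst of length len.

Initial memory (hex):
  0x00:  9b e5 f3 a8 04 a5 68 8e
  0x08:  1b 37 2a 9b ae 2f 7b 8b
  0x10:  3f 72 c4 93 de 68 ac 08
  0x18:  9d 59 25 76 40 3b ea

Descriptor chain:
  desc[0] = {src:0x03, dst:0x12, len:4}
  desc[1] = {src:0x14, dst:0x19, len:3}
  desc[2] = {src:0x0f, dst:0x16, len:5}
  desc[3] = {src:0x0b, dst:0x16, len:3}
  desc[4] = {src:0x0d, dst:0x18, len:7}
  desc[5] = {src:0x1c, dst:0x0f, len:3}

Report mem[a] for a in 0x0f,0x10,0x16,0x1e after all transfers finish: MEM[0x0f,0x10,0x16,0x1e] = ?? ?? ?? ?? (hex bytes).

  after D0: wrote 4B at 0x12 = a804a568
  after D1: wrote 3B at 0x19 = a568ac
  after D2: wrote 5B at 0x16 = 8b3f72a804
  after D3: wrote 3B at 0x16 = 9bae2f
  after D4: wrote 7B at 0x18 = 2f7b8b3f72a804
  after D5: wrote 3B at 0x0f = 72a804
query mem[0x0f]=0x72, mem[0x10]=0xa8, mem[0x16]=0x9b, mem[0x1e]=0x04

MEM[0x0f,0x10,0x16,0x1e] = 72 a8 9b 04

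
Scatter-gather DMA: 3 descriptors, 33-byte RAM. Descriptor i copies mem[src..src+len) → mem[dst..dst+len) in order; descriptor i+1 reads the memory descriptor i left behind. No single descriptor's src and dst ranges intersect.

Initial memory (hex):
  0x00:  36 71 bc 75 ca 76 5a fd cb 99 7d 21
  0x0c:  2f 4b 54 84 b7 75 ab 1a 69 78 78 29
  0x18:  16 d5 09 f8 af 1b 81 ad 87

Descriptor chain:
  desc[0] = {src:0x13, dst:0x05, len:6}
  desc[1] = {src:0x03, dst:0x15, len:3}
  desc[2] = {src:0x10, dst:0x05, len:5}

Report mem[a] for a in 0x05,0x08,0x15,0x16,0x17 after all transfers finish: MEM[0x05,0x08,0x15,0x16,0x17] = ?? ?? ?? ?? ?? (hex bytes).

MEM[0x05,0x08,0x15,0x16,0x17] = b7 1a 75 ca 1a

[0] 0x13->0x05 len=6 : 1a 69 78 78 29 16
[1] 0x03->0x15 len=3 : 75 ca 1a
[2] 0x10->0x05 len=5 : b7 75 ab 1a 69
query mem[0x05]=0xb7, mem[0x08]=0x1a, mem[0x15]=0x75, mem[0x16]=0xca, mem[0x17]=0x1a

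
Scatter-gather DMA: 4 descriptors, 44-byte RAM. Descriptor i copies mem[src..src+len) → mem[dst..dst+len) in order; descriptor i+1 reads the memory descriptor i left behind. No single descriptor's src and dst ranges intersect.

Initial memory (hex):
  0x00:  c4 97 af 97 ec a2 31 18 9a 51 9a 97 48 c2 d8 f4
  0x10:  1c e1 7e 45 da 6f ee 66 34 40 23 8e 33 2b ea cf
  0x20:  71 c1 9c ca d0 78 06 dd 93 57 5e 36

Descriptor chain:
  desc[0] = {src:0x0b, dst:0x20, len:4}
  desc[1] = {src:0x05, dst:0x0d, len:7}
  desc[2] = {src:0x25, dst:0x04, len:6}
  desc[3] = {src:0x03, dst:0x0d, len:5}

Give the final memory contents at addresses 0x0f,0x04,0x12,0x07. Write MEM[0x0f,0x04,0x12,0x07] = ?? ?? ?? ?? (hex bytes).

#0 dst[0x20+4] := {0x97,0x48,0xc2,0xd8}
#1 dst[0x0d+7] := {0xa2,0x31,0x18,0x9a,0x51,0x9a,0x97}
#2 dst[0x04+6] := {0x78,0x06,0xdd,0x93,0x57,0x5e}
#3 dst[0x0d+5] := {0x97,0x78,0x06,0xdd,0x93}
query mem[0x0f]=0x06, mem[0x04]=0x78, mem[0x12]=0x9a, mem[0x07]=0x93

MEM[0x0f,0x04,0x12,0x07] = 06 78 9a 93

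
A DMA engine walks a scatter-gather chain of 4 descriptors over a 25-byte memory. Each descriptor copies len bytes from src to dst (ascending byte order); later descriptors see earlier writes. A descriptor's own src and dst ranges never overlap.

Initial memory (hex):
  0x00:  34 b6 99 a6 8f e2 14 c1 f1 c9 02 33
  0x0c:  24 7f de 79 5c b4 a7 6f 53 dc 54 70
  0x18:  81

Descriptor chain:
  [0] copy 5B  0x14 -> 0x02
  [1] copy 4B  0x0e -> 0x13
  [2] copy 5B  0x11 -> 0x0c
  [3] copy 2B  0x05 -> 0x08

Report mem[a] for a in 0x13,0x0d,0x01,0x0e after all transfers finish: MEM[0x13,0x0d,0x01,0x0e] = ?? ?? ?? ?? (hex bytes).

MEM[0x13,0x0d,0x01,0x0e] = de a7 b6 de

[0] 0x14->0x02 len=5 : 53 dc 54 70 81
[1] 0x0e->0x13 len=4 : de 79 5c b4
[2] 0x11->0x0c len=5 : b4 a7 de 79 5c
[3] 0x05->0x08 len=2 : 70 81
query mem[0x13]=0xde, mem[0x0d]=0xa7, mem[0x01]=0xb6, mem[0x0e]=0xde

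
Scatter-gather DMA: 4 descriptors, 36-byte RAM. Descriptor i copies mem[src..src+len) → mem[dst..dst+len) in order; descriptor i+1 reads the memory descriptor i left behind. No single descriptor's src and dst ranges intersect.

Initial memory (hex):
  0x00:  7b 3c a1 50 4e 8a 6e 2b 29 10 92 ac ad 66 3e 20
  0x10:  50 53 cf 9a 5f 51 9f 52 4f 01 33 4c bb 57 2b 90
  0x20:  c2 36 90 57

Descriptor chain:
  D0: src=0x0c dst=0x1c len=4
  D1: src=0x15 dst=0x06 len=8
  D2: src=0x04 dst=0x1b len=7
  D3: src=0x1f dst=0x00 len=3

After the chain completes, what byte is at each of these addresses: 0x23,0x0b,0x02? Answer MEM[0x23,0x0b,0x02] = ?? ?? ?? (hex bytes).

MEM[0x23,0x0b,0x02] = 57 33 01

#0 dst[0x1c+4] := {0xad,0x66,0x3e,0x20}
#1 dst[0x06+8] := {0x51,0x9f,0x52,0x4f,0x01,0x33,0x4c,0xad}
#2 dst[0x1b+7] := {0x4e,0x8a,0x51,0x9f,0x52,0x4f,0x01}
#3 dst[0x00+3] := {0x52,0x4f,0x01}
query mem[0x23]=0x57, mem[0x0b]=0x33, mem[0x02]=0x01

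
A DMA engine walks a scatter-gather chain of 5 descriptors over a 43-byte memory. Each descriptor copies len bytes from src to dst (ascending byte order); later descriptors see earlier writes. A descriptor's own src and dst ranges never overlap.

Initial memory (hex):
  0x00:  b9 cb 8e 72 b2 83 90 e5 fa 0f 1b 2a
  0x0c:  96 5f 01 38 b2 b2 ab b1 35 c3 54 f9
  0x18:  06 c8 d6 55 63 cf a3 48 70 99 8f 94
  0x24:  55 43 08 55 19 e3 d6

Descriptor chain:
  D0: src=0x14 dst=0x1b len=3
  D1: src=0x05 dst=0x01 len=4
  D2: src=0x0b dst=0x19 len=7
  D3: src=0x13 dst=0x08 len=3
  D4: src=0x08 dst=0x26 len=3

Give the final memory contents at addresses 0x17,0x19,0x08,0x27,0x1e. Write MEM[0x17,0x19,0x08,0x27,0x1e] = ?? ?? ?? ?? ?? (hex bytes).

MEM[0x17,0x19,0x08,0x27,0x1e] = f9 2a b1 35 b2

D0: mem[0x1b..0x1d] <- [35 c3 54]
D1: mem[0x01..0x04] <- [83 90 e5 fa]
D2: mem[0x19..0x1f] <- [2a 96 5f 01 38 b2 b2]
D3: mem[0x08..0x0a] <- [b1 35 c3]
D4: mem[0x26..0x28] <- [b1 35 c3]
query mem[0x17]=0xf9, mem[0x19]=0x2a, mem[0x08]=0xb1, mem[0x27]=0x35, mem[0x1e]=0xb2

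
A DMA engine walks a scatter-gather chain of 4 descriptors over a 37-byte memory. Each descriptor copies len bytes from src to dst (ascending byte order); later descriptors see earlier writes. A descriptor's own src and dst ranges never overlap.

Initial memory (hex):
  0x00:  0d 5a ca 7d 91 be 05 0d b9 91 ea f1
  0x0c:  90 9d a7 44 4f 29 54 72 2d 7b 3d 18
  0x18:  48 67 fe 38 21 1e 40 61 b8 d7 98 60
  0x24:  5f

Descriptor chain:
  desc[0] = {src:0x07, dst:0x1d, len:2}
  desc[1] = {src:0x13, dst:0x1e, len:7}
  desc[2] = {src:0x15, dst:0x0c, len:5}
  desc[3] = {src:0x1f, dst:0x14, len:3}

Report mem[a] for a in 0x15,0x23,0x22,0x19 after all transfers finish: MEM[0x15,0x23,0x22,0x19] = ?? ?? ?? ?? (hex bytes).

MEM[0x15,0x23,0x22,0x19] = 7b 48 18 67

#0 dst[0x1d+2] := {0x0d,0xb9}
#1 dst[0x1e+7] := {0x72,0x2d,0x7b,0x3d,0x18,0x48,0x67}
#2 dst[0x0c+5] := {0x7b,0x3d,0x18,0x48,0x67}
#3 dst[0x14+3] := {0x2d,0x7b,0x3d}
query mem[0x15]=0x7b, mem[0x23]=0x48, mem[0x22]=0x18, mem[0x19]=0x67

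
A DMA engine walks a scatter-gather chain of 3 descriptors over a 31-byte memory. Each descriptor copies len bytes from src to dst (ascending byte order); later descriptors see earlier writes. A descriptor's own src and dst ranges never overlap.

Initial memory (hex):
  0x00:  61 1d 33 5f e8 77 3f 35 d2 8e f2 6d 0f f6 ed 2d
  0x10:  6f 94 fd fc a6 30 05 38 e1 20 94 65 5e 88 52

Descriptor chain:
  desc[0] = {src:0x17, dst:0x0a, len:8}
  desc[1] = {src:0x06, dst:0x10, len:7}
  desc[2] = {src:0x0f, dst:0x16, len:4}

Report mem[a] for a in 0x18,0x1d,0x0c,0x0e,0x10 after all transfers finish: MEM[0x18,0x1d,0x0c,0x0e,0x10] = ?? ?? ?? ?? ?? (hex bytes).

D0: mem[0x0a..0x11] <- [38 e1 20 94 65 5e 88 52]
D1: mem[0x10..0x16] <- [3f 35 d2 8e 38 e1 20]
D2: mem[0x16..0x19] <- [5e 3f 35 d2]
query mem[0x18]=0x35, mem[0x1d]=0x88, mem[0x0c]=0x20, mem[0x0e]=0x65, mem[0x10]=0x3f

MEM[0x18,0x1d,0x0c,0x0e,0x10] = 35 88 20 65 3f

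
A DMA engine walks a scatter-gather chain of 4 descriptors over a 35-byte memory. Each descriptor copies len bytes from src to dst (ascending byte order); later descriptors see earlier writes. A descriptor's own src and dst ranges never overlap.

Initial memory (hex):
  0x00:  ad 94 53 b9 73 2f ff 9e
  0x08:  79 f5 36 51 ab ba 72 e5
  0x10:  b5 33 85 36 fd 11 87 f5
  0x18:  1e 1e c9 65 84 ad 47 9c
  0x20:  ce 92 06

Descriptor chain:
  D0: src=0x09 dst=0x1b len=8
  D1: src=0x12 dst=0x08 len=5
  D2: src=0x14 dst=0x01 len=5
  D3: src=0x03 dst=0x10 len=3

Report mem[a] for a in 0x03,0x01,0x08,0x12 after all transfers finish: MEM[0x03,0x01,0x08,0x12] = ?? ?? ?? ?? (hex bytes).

  after D0: wrote 8B at 0x1b = f53651abba72e5b5
  after D1: wrote 5B at 0x08 = 8536fd1187
  after D2: wrote 5B at 0x01 = fd1187f51e
  after D3: wrote 3B at 0x10 = 87f51e
query mem[0x03]=0x87, mem[0x01]=0xfd, mem[0x08]=0x85, mem[0x12]=0x1e

MEM[0x03,0x01,0x08,0x12] = 87 fd 85 1e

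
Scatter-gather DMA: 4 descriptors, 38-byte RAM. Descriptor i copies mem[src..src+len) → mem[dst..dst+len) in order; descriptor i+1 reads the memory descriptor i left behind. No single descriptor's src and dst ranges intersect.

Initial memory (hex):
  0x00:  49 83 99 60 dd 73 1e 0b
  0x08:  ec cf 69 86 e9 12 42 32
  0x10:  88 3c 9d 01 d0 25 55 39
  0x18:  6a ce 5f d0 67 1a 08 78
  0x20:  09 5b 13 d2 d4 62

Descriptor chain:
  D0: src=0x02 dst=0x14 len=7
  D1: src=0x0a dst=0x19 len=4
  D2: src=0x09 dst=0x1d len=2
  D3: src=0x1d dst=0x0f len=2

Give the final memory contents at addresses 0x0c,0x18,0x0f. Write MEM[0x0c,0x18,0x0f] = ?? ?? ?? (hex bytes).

MEM[0x0c,0x18,0x0f] = e9 1e cf

D0: mem[0x14..0x1a] <- [99 60 dd 73 1e 0b ec]
D1: mem[0x19..0x1c] <- [69 86 e9 12]
D2: mem[0x1d..0x1e] <- [cf 69]
D3: mem[0x0f..0x10] <- [cf 69]
query mem[0x0c]=0xe9, mem[0x18]=0x1e, mem[0x0f]=0xcf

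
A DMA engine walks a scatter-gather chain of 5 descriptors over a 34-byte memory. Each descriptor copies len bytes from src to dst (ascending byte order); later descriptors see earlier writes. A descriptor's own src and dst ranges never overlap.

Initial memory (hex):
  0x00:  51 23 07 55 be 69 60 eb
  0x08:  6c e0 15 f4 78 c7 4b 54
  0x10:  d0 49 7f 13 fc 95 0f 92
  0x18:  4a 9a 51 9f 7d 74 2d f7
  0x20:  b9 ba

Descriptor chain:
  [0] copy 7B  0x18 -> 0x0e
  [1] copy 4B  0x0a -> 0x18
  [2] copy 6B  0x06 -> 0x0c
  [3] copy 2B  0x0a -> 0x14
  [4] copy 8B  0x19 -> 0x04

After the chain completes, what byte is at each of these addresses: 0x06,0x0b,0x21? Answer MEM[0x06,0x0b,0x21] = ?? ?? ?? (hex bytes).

MEM[0x06,0x0b,0x21] = c7 b9 ba

D0: mem[0x0e..0x14] <- [4a 9a 51 9f 7d 74 2d]
D1: mem[0x18..0x1b] <- [15 f4 78 c7]
D2: mem[0x0c..0x11] <- [60 eb 6c e0 15 f4]
D3: mem[0x14..0x15] <- [15 f4]
D4: mem[0x04..0x0b] <- [f4 78 c7 7d 74 2d f7 b9]
query mem[0x06]=0xc7, mem[0x0b]=0xb9, mem[0x21]=0xba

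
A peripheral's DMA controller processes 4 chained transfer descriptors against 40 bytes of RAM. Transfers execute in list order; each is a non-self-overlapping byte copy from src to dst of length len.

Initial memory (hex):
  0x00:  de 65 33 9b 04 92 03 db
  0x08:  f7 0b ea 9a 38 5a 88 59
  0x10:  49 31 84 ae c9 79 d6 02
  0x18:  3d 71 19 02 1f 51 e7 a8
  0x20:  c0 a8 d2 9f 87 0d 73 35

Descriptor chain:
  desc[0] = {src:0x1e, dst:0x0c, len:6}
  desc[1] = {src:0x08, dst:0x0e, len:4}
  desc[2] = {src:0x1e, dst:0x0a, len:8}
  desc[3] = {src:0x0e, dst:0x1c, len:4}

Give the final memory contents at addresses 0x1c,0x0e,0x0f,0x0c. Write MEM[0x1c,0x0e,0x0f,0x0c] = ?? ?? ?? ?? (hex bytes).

MEM[0x1c,0x0e,0x0f,0x0c] = d2 d2 9f c0

  after D0: wrote 6B at 0x0c = e7a8c0a8d29f
  after D1: wrote 4B at 0x0e = f70bea9a
  after D2: wrote 8B at 0x0a = e7a8c0a8d29f870d
  after D3: wrote 4B at 0x1c = d29f870d
query mem[0x1c]=0xd2, mem[0x0e]=0xd2, mem[0x0f]=0x9f, mem[0x0c]=0xc0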